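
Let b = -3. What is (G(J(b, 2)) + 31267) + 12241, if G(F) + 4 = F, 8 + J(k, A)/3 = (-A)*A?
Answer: 43468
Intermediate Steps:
J(k, A) = -24 - 3*A**2 (J(k, A) = -24 + 3*((-A)*A) = -24 + 3*(-A**2) = -24 - 3*A**2)
G(F) = -4 + F
(G(J(b, 2)) + 31267) + 12241 = ((-4 + (-24 - 3*2**2)) + 31267) + 12241 = ((-4 + (-24 - 3*4)) + 31267) + 12241 = ((-4 + (-24 - 12)) + 31267) + 12241 = ((-4 - 36) + 31267) + 12241 = (-40 + 31267) + 12241 = 31227 + 12241 = 43468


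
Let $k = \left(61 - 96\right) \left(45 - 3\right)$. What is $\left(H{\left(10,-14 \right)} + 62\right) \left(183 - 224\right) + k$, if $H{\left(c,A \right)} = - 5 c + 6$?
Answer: $-2208$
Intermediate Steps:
$H{\left(c,A \right)} = 6 - 5 c$
$k = -1470$ ($k = \left(-35\right) 42 = -1470$)
$\left(H{\left(10,-14 \right)} + 62\right) \left(183 - 224\right) + k = \left(\left(6 - 50\right) + 62\right) \left(183 - 224\right) - 1470 = \left(\left(6 - 50\right) + 62\right) \left(-41\right) - 1470 = \left(-44 + 62\right) \left(-41\right) - 1470 = 18 \left(-41\right) - 1470 = -738 - 1470 = -2208$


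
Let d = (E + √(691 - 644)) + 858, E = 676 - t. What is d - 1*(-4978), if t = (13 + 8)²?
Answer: 6071 + √47 ≈ 6077.9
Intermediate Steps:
t = 441 (t = 21² = 441)
E = 235 (E = 676 - 1*441 = 676 - 441 = 235)
d = 1093 + √47 (d = (235 + √(691 - 644)) + 858 = (235 + √47) + 858 = 1093 + √47 ≈ 1099.9)
d - 1*(-4978) = (1093 + √47) - 1*(-4978) = (1093 + √47) + 4978 = 6071 + √47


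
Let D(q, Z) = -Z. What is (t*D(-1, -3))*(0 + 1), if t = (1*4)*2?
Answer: 24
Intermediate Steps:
t = 8 (t = 4*2 = 8)
(t*D(-1, -3))*(0 + 1) = (8*(-1*(-3)))*(0 + 1) = (8*3)*1 = 24*1 = 24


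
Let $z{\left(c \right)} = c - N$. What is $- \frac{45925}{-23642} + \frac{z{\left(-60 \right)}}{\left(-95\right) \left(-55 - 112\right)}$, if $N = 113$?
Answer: $\frac{724510059}{375080330} \approx 1.9316$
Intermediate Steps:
$z{\left(c \right)} = -113 + c$ ($z{\left(c \right)} = c - 113 = -113 + c$)
$- \frac{45925}{-23642} + \frac{z{\left(-60 \right)}}{\left(-95\right) \left(-55 - 112\right)} = - \frac{45925}{-23642} + \frac{-113 - 60}{\left(-95\right) \left(-55 - 112\right)} = \left(-45925\right) \left(- \frac{1}{23642}\right) - \frac{173}{\left(-95\right) \left(-167\right)} = \frac{45925}{23642} - \frac{173}{15865} = \frac{724510059}{375080330}$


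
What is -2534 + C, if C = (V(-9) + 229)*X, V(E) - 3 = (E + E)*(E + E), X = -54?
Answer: -32558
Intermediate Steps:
V(E) = 3 + 4*E² (V(E) = 3 + (E + E)*(E + E) = 3 + (2*E)*(2*E) = 3 + 4*E²)
C = -30024 (C = ((3 + 4*(-9)²) + 229)*(-54) = ((3 + 4*81) + 229)*(-54) = ((3 + 324) + 229)*(-54) = (327 + 229)*(-54) = 556*(-54) = -30024)
-2534 + C = -2534 - 30024 = -32558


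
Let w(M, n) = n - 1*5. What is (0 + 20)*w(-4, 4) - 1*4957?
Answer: -4977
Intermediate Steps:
w(M, n) = -5 + n (w(M, n) = n - 5 = -5 + n)
(0 + 20)*w(-4, 4) - 1*4957 = (0 + 20)*(-5 + 4) - 1*4957 = 20*(-1) - 4957 = -20 - 4957 = -4977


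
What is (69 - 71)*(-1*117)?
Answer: 234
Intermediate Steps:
(69 - 71)*(-1*117) = -2*(-117) = 234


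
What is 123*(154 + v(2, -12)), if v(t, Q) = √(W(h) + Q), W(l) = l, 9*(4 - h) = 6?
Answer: 18942 + 41*I*√78 ≈ 18942.0 + 362.1*I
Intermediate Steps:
h = 10/3 (h = 4 - ⅑*6 = 4 - ⅔ = 10/3 ≈ 3.3333)
v(t, Q) = √(10/3 + Q)
123*(154 + v(2, -12)) = 123*(154 + √(30 + 9*(-12))/3) = 123*(154 + √(30 - 108)/3) = 123*(154 + √(-78)/3) = 123*(154 + (I*√78)/3) = 123*(154 + I*√78/3) = 18942 + 41*I*√78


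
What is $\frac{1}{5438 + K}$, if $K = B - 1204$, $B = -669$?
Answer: $\frac{1}{3565} \approx 0.00028051$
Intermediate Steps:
$K = -1873$ ($K = -669 - 1204 = -1873$)
$\frac{1}{5438 + K} = \frac{1}{5438 - 1873} = \frac{1}{3565}$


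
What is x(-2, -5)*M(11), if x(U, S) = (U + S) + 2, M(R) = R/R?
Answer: -5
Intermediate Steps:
M(R) = 1
x(U, S) = 2 + S + U (x(U, S) = (S + U) + 2 = 2 + S + U)
x(-2, -5)*M(11) = (2 - 5 - 2)*1 = -5*1 = -5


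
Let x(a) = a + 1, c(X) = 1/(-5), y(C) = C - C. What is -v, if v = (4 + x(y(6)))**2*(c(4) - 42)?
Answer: 1055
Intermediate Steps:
y(C) = 0
c(X) = -1/5
x(a) = 1 + a
v = -1055 (v = (4 + (1 + 0))**2*(-1/5 - 42) = (4 + 1)**2*(-211/5) = 5**2*(-211/5) = 25*(-211/5) = -1055)
-v = -1*(-1055) = 1055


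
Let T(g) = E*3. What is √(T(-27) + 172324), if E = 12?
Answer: 2*√43090 ≈ 415.16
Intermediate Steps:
T(g) = 36 (T(g) = 12*3 = 36)
√(T(-27) + 172324) = √(36 + 172324) = √172360 = 2*√43090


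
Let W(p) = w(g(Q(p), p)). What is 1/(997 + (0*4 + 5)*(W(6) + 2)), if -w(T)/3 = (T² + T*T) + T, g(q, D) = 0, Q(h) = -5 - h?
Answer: 1/1007 ≈ 0.00099305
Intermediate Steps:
w(T) = -6*T² - 3*T (w(T) = -3*((T² + T*T) + T) = -3*((T² + T²) + T) = -3*(2*T² + T) = -3*(T + 2*T²) = -6*T² - 3*T)
W(p) = 0 (W(p) = -3*0*(1 + 2*0) = -3*0*(1 + 0) = -3*0*1 = 0)
1/(997 + (0*4 + 5)*(W(6) + 2)) = 1/(997 + (0*4 + 5)*(0 + 2)) = 1/(997 + (0 + 5)*2) = 1/(997 + 5*2) = 1/(997 + 10) = 1/1007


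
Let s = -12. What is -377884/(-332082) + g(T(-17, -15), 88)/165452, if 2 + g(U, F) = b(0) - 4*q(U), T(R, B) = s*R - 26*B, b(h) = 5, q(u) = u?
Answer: 232081327/206555004 ≈ 1.1236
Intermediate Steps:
T(R, B) = -26*B - 12*R (T(R, B) = -12*R - 26*B = -26*B - 12*R)
g(U, F) = 3 - 4*U (g(U, F) = -2 + (5 - 4*U) = 3 - 4*U)
-377884/(-332082) + g(T(-17, -15), 88)/165452 = -377884/(-332082) + (3 - 4*(-26*(-15) - 12*(-17)))/165452 = -377884*(-1/332082) + (3 - 4*(390 + 204))*(1/165452) = 188942/166041 + (3 - 4*594)*(1/165452) = 188942/166041 + (3 - 2376)*(1/165452) = 188942/166041 - 2373*1/165452 = 188942/166041 - 339/23636 = 232081327/206555004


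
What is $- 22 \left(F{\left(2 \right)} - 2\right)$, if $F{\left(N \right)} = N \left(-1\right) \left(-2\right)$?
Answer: $-44$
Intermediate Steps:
$F{\left(N \right)} = 2 N$ ($F{\left(N \right)} = - N \left(-2\right) = 2 N$)
$- 22 \left(F{\left(2 \right)} - 2\right) = - 22 \left(2 \cdot 2 - 2\right) = - 22 \left(4 - 2\right) = \left(-22\right) 2 = -44$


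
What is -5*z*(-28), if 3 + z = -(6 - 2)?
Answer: -980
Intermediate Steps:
z = -7 (z = -3 - (6 - 2) = -3 - 1*4 = -3 - 4 = -7)
-5*z*(-28) = -5*(-7)*(-28) = 35*(-28) = -980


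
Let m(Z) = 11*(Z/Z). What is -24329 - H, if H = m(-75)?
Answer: -24340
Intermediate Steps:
m(Z) = 11 (m(Z) = 11*1 = 11)
H = 11
-24329 - H = -24329 - 1*11 = -24329 - 11 = -24340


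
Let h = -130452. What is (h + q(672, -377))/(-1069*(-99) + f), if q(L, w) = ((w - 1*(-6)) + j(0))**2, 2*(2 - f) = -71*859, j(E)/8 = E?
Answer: 14378/272655 ≈ 0.052733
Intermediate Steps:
j(E) = 8*E
f = 60993/2 (f = 2 - (-71)*859/2 = 2 - 1/2*(-60989) = 2 + 60989/2 = 60993/2 ≈ 30497.)
q(L, w) = (6 + w)**2 (q(L, w) = ((w - 1*(-6)) + 8*0)**2 = ((w + 6) + 0)**2 = ((6 + w) + 0)**2 = (6 + w)**2)
(h + q(672, -377))/(-1069*(-99) + f) = (-130452 + (6 - 377)**2)/(-1069*(-99) + 60993/2) = (-130452 + (-371)**2)/(105831 + 60993/2) = (-130452 + 137641)/(272655/2) = 7189*(2/272655) = 14378/272655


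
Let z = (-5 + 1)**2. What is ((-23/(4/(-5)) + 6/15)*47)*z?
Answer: 109604/5 ≈ 21921.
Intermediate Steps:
z = 16 (z = (-4)**2 = 16)
((-23/(4/(-5)) + 6/15)*47)*z = ((-23/(4/(-5)) + 6/15)*47)*16 = ((-23/(4*(-1/5)) + 6*(1/15))*47)*16 = ((-23/(-4/5) + 2/5)*47)*16 = ((-23*(-5/4) + 2/5)*47)*16 = ((115/4 + 2/5)*47)*16 = ((583/20)*47)*16 = (27401/20)*16 = 109604/5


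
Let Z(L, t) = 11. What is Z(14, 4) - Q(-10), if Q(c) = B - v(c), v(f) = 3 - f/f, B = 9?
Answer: 4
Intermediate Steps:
v(f) = 2 (v(f) = 3 - 1*1 = 3 - 1 = 2)
Q(c) = 7 (Q(c) = 9 - 1*2 = 9 - 2 = 7)
Z(14, 4) - Q(-10) = 11 - 1*7 = 11 - 7 = 4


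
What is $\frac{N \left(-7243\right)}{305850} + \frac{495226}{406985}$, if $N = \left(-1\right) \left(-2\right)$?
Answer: $\frac{14556928739}{12447636225} \approx 1.1695$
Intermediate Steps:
$N = 2$
$\frac{N \left(-7243\right)}{305850} + \frac{495226}{406985} = \frac{2 \left(-7243\right)}{305850} + \frac{495226}{406985} = \left(-14486\right) \frac{1}{305850} + 495226 \cdot \frac{1}{406985} = - \frac{7243}{152925} + \frac{495226}{406985} = \frac{14556928739}{12447636225}$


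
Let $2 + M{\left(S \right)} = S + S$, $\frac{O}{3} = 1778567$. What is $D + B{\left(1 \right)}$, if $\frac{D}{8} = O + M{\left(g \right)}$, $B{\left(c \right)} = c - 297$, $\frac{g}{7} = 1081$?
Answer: $42806368$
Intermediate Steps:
$O = 5335701$ ($O = 3 \cdot 1778567 = 5335701$)
$g = 7567$ ($g = 7 \cdot 1081 = 7567$)
$M{\left(S \right)} = -2 + 2 S$ ($M{\left(S \right)} = -2 + \left(S + S\right) = -2 + 2 S$)
$B{\left(c \right)} = -297 + c$
$D = 42806664$ ($D = 8 \left(5335701 + \left(-2 + 2 \cdot 7567\right)\right) = 8 \left(5335701 + \left(-2 + 15134\right)\right) = 8 \left(5335701 + 15132\right) = 8 \cdot 5350833 = 42806664$)
$D + B{\left(1 \right)} = 42806664 + \left(-297 + 1\right) = 42806664 - 296 = 42806368$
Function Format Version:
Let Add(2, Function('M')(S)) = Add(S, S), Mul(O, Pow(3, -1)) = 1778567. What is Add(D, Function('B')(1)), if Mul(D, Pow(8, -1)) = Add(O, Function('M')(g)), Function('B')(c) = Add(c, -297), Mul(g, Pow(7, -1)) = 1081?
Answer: 42806368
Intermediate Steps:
O = 5335701 (O = Mul(3, 1778567) = 5335701)
g = 7567 (g = Mul(7, 1081) = 7567)
Function('M')(S) = Add(-2, Mul(2, S)) (Function('M')(S) = Add(-2, Add(S, S)) = Add(-2, Mul(2, S)))
Function('B')(c) = Add(-297, c)
D = 42806664 (D = Mul(8, Add(5335701, Add(-2, Mul(2, 7567)))) = Mul(8, Add(5335701, Add(-2, 15134))) = Mul(8, Add(5335701, 15132)) = Mul(8, 5350833) = 42806664)
Add(D, Function('B')(1)) = Add(42806664, Add(-297, 1)) = Add(42806664, -296) = 42806368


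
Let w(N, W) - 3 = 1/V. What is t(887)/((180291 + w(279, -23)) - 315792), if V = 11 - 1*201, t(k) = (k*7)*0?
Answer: 0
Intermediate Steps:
t(k) = 0 (t(k) = (7*k)*0 = 0)
V = -190 (V = 11 - 201 = -190)
w(N, W) = 569/190 (w(N, W) = 3 + 1/(-190) = 3 - 1/190 = 569/190)
t(887)/((180291 + w(279, -23)) - 315792) = 0/((180291 + 569/190) - 315792) = 0/(34255859/190 - 315792) = 0/(-25744621/190) = 0*(-190/25744621) = 0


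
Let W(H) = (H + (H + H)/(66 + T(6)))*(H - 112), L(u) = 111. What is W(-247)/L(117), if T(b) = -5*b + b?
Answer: 1950806/2331 ≈ 836.90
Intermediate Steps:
T(b) = -4*b
W(H) = 22*H*(-112 + H)/21 (W(H) = (H + (H + H)/(66 - 4*6))*(H - 112) = (H + (2*H)/(66 - 24))*(-112 + H) = (H + (2*H)/42)*(-112 + H) = (H + (2*H)*(1/42))*(-112 + H) = (H + H/21)*(-112 + H) = (22*H/21)*(-112 + H) = 22*H*(-112 + H)/21)
W(-247)/L(117) = ((22/21)*(-247)*(-112 - 247))/111 = ((22/21)*(-247)*(-359))*(1/111) = (1950806/21)*(1/111) = 1950806/2331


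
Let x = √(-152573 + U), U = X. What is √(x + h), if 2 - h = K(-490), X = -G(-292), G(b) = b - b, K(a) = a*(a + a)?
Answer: √(-480198 + I*√152573) ≈ 0.282 + 692.96*I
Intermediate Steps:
K(a) = 2*a² (K(a) = a*(2*a) = 2*a²)
G(b) = 0
X = 0 (X = -1*0 = 0)
h = -480198 (h = 2 - 2*(-490)² = 2 - 2*240100 = 2 - 1*480200 = 2 - 480200 = -480198)
U = 0
x = I*√152573 (x = √(-152573 + 0) = √(-152573) = I*√152573 ≈ 390.61*I)
√(x + h) = √(I*√152573 - 480198) = √(-480198 + I*√152573)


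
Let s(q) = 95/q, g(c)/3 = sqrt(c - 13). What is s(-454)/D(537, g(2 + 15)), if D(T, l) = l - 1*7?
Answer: 95/454 ≈ 0.20925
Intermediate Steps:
g(c) = 3*sqrt(-13 + c) (g(c) = 3*sqrt(c - 13) = 3*sqrt(-13 + c))
D(T, l) = -7 + l (D(T, l) = l - 7 = -7 + l)
s(-454)/D(537, g(2 + 15)) = (95/(-454))/(-7 + 3*sqrt(-13 + (2 + 15))) = (95*(-1/454))/(-7 + 3*sqrt(-13 + 17)) = -95/(454*(-7 + 3*sqrt(4))) = -95/(454*(-7 + 3*2)) = -95/(454*(-7 + 6)) = -95/454/(-1) = -95/454*(-1) = 95/454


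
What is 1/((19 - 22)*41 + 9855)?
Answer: 1/9732 ≈ 0.00010275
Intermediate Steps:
1/((19 - 22)*41 + 9855) = 1/(-3*41 + 9855) = 1/(-123 + 9855) = 1/9732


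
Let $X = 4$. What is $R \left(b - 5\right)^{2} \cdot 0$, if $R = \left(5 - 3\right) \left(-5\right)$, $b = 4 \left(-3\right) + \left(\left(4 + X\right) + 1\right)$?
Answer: $0$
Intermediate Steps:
$b = -3$ ($b = 4 \left(-3\right) + \left(\left(4 + 4\right) + 1\right) = -12 + \left(8 + 1\right) = -12 + 9 = -3$)
$R = -10$ ($R = 2 \left(-5\right) = -10$)
$R \left(b - 5\right)^{2} \cdot 0 = - 10 \left(-3 - 5\right)^{2} \cdot 0 = - 10 \left(-8\right)^{2} \cdot 0 = \left(-10\right) 64 \cdot 0 = \left(-640\right) 0 = 0$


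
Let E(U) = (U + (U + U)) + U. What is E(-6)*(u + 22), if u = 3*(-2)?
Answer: -384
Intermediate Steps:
E(U) = 4*U (E(U) = (U + 2*U) + U = 3*U + U = 4*U)
u = -6
E(-6)*(u + 22) = (4*(-6))*(-6 + 22) = -24*16 = -384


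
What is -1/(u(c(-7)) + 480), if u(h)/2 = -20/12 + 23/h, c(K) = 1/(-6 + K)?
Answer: 3/364 ≈ 0.0082418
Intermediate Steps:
u(h) = -10/3 + 46/h (u(h) = 2*(-20/12 + 23/h) = 2*(-20*1/12 + 23/h) = 2*(-5/3 + 23/h) = -10/3 + 46/h)
-1/(u(c(-7)) + 480) = -1/((-10/3 + 46/(1/(-6 - 7))) + 480) = -1/((-10/3 + 46/(1/(-13))) + 480) = -1/((-10/3 + 46/(-1/13)) + 480) = -1/((-10/3 + 46*(-13)) + 480) = -1/((-10/3 - 598) + 480) = -1/(-1804/3 + 480) = -1/(-364/3) = -1*(-3/364) = 3/364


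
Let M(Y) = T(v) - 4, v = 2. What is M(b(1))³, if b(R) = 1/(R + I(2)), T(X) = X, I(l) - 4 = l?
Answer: -8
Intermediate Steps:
I(l) = 4 + l
b(R) = 1/(6 + R) (b(R) = 1/(R + (4 + 2)) = 1/(R + 6) = 1/(6 + R))
M(Y) = -2 (M(Y) = 2 - 4 = -2)
M(b(1))³ = (-2)³ = -8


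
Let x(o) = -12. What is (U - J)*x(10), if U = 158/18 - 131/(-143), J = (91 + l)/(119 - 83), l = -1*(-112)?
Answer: -20875/429 ≈ -48.660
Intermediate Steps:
l = 112
J = 203/36 (J = (91 + 112)/(119 - 83) = 203/36 ≈ 5.6389)
U = 12476/1287 (U = 158*(1/18) - 131*(-1/143) = 79/9 + 131/143 = 12476/1287 ≈ 9.6939)
(U - J)*x(10) = (12476/1287 - 1*203/36)*(-12) = (12476/1287 - 203/36)*(-12) = (20875/5148)*(-12) = -20875/429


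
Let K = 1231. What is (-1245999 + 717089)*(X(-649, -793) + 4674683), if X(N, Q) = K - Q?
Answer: -2473557099370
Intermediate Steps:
X(N, Q) = 1231 - Q
(-1245999 + 717089)*(X(-649, -793) + 4674683) = (-1245999 + 717089)*((1231 - 1*(-793)) + 4674683) = -528910*((1231 + 793) + 4674683) = -528910*(2024 + 4674683) = -528910*4676707 = -2473557099370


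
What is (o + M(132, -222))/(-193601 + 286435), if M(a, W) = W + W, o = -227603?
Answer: -228047/92834 ≈ -2.4565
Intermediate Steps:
M(a, W) = 2*W
(o + M(132, -222))/(-193601 + 286435) = (-227603 + 2*(-222))/(-193601 + 286435) = (-227603 - 444)/92834 = -228047*1/92834 = -228047/92834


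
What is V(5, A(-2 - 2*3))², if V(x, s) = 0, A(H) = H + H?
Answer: 0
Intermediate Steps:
A(H) = 2*H
V(5, A(-2 - 2*3))² = 0² = 0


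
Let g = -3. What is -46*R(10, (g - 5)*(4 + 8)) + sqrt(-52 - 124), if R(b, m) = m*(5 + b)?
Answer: 66240 + 4*I*sqrt(11) ≈ 66240.0 + 13.266*I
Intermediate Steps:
-46*R(10, (g - 5)*(4 + 8)) + sqrt(-52 - 124) = -46*(-3 - 5)*(4 + 8)*(5 + 10) + sqrt(-52 - 124) = -46*(-8*12)*15 + sqrt(-176) = -(-4416)*15 + 4*I*sqrt(11) = -46*(-1440) + 4*I*sqrt(11) = 66240 + 4*I*sqrt(11)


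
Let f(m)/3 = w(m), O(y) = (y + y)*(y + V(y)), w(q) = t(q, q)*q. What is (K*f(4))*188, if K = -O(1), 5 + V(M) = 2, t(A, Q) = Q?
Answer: 36096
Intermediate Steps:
V(M) = -3 (V(M) = -5 + 2 = -3)
w(q) = q² (w(q) = q*q = q²)
O(y) = 2*y*(-3 + y) (O(y) = (y + y)*(y - 3) = (2*y)*(-3 + y) = 2*y*(-3 + y))
K = 4 (K = -2*(-3 + 1) = -2*(-2) = -1*(-4) = 4)
f(m) = 3*m²
(K*f(4))*188 = (4*(3*4²))*188 = (4*(3*16))*188 = (4*48)*188 = 192*188 = 36096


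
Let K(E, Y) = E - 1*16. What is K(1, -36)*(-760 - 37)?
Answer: 11955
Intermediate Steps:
K(E, Y) = -16 + E (K(E, Y) = E - 16 = -16 + E)
K(1, -36)*(-760 - 37) = (-16 + 1)*(-760 - 37) = -15*(-797) = 11955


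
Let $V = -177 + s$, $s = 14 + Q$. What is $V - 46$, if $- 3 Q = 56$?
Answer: $- \frac{683}{3} \approx -227.67$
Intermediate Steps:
$Q = - \frac{56}{3}$ ($Q = \left(- \frac{1}{3}\right) 56 = - \frac{56}{3} \approx -18.667$)
$s = - \frac{14}{3}$ ($s = 14 - \frac{56}{3} = - \frac{14}{3} \approx -4.6667$)
$V = - \frac{545}{3}$ ($V = -177 - \frac{14}{3} = - \frac{545}{3} \approx -181.67$)
$V - 46 = - \frac{545}{3} - 46 = - \frac{683}{3}$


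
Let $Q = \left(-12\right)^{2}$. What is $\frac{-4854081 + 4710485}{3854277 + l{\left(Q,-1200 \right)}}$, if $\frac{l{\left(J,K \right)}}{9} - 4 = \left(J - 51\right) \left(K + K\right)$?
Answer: $- \frac{143596}{1845513} \approx -0.077808$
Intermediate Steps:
$Q = 144$
$l{\left(J,K \right)} = 36 + 18 K \left(-51 + J\right)$ ($l{\left(J,K \right)} = 36 + 9 \left(J - 51\right) \left(K + K\right) = 36 + 9 \left(-51 + J\right) 2 K = 36 + 9 \cdot 2 K \left(-51 + J\right) = 36 + 18 K \left(-51 + J\right)$)
$\frac{-4854081 + 4710485}{3854277 + l{\left(Q,-1200 \right)}} = \frac{-4854081 + 4710485}{3854277 + \left(36 - -1101600 + 18 \cdot 144 \left(-1200\right)\right)} = - \frac{143596}{3854277 + \left(36 + 1101600 - 3110400\right)} = - \frac{143596}{3854277 - 2008764} = - \frac{143596}{1845513}$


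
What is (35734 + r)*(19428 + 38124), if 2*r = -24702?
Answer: 1345738416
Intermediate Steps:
r = -12351 (r = (½)*(-24702) = -12351)
(35734 + r)*(19428 + 38124) = (35734 - 12351)*(19428 + 38124) = 23383*57552 = 1345738416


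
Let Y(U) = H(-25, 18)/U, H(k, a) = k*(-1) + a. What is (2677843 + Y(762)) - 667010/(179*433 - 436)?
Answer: 157264131896419/58728102 ≈ 2.6778e+6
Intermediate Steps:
H(k, a) = a - k (H(k, a) = -k + a = a - k)
Y(U) = 43/U (Y(U) = (18 - 1*(-25))/U = (18 + 25)/U = 43/U)
(2677843 + Y(762)) - 667010/(179*433 - 436) = (2677843 + 43/762) - 667010/(179*433 - 436) = (2677843 + 43*(1/762)) - 667010/(77507 - 436) = (2677843 + 43/762) - 667010/77071 = 2040516409/762 - 667010*1/77071 = 2040516409/762 - 667010/77071 = 157264131896419/58728102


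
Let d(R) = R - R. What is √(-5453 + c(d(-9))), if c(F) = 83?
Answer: I*√5370 ≈ 73.28*I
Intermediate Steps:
d(R) = 0
√(-5453 + c(d(-9))) = √(-5453 + 83) = √(-5370) = I*√5370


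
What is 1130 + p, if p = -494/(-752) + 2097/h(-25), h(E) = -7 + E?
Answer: 1601949/1504 ≈ 1065.1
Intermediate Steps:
p = -97571/1504 (p = -494/(-752) + 2097/(-7 - 25) = -494*(-1/752) + 2097/(-32) = 247/376 + 2097*(-1/32) = 247/376 - 2097/32 = -97571/1504 ≈ -64.874)
1130 + p = 1130 - 97571/1504 = 1601949/1504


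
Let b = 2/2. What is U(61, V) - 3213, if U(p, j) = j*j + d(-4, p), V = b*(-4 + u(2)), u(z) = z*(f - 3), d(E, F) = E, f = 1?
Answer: -3153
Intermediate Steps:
b = 1 (b = 2*(1/2) = 1)
u(z) = -2*z (u(z) = z*(1 - 3) = z*(-2) = -2*z)
V = -8 (V = 1*(-4 - 2*2) = 1*(-4 - 4) = 1*(-8) = -8)
U(p, j) = -4 + j**2 (U(p, j) = j*j - 4 = j**2 - 4 = -4 + j**2)
U(61, V) - 3213 = (-4 + (-8)**2) - 3213 = (-4 + 64) - 3213 = 60 - 3213 = -3153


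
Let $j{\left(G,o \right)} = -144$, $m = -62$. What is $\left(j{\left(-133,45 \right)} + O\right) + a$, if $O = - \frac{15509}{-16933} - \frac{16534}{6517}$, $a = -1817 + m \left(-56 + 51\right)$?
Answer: $- \frac{3721849920}{2252089} \approx -1652.6$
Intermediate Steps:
$a = -1507$ ($a = -1817 - 62 \left(-56 + 51\right) = -1817 - -310 = -1817 + 310 = -1507$)
$O = - \frac{3650981}{2252089}$ ($O = \left(-15509\right) \left(- \frac{1}{16933}\right) - \frac{2362}{931} = \frac{15509}{16933} - \frac{2362}{931} = - \frac{3650981}{2252089} \approx -1.6212$)
$\left(j{\left(-133,45 \right)} + O\right) + a = \left(-144 - \frac{3650981}{2252089}\right) - 1507 = - \frac{327951797}{2252089} - 1507 = - \frac{3721849920}{2252089}$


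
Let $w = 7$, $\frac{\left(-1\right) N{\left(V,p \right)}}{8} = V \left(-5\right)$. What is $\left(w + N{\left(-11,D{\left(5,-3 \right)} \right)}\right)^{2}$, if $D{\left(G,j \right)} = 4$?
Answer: $187489$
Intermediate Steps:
$N{\left(V,p \right)} = 40 V$ ($N{\left(V,p \right)} = - 8 V \left(-5\right) = - 8 \left(- 5 V\right) = 40 V$)
$\left(w + N{\left(-11,D{\left(5,-3 \right)} \right)}\right)^{2} = \left(7 + 40 \left(-11\right)\right)^{2} = \left(7 - 440\right)^{2} = \left(-433\right)^{2} = 187489$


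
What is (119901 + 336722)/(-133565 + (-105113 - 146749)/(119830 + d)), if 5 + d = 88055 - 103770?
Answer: -23769510265/6952852006 ≈ -3.4187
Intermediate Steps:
d = -15720 (d = -5 + (88055 - 103770) = -5 - 15715 = -15720)
(119901 + 336722)/(-133565 + (-105113 - 146749)/(119830 + d)) = (119901 + 336722)/(-133565 + (-105113 - 146749)/(119830 - 15720)) = 456623/(-133565 - 251862/104110) = 456623/(-133565 - 251862*1/104110) = 456623/(-133565 - 125931/52055) = 456623/(-6952852006/52055) = 456623*(-52055/6952852006) = -23769510265/6952852006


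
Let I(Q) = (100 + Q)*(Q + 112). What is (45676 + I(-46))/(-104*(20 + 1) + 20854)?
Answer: 4924/1867 ≈ 2.6374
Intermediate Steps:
I(Q) = (100 + Q)*(112 + Q)
(45676 + I(-46))/(-104*(20 + 1) + 20854) = (45676 + (11200 + (-46)² + 212*(-46)))/(-104*(20 + 1) + 20854) = (45676 + (11200 + 2116 - 9752))/(-104*21 + 20854) = (45676 + 3564)/(-2184 + 20854) = 49240/18670 = 49240*(1/18670) = 4924/1867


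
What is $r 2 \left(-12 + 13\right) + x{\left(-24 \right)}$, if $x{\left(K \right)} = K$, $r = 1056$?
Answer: $2088$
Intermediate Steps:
$r 2 \left(-12 + 13\right) + x{\left(-24 \right)} = 1056 \cdot 2 \left(-12 + 13\right) - 24 = 1056 \cdot 2 \cdot 1 - 24 = 1056 \cdot 2 - 24 = 2112 - 24 = 2088$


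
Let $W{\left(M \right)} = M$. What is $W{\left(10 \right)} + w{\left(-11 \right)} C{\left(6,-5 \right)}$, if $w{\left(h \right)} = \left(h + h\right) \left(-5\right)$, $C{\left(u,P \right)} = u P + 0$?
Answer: $-3290$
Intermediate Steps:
$C{\left(u,P \right)} = P u$ ($C{\left(u,P \right)} = P u + 0 = P u$)
$w{\left(h \right)} = - 10 h$ ($w{\left(h \right)} = 2 h \left(-5\right) = - 10 h$)
$W{\left(10 \right)} + w{\left(-11 \right)} C{\left(6,-5 \right)} = 10 + \left(-10\right) \left(-11\right) \left(\left(-5\right) 6\right) = 10 + 110 \left(-30\right) = 10 - 3300 = -3290$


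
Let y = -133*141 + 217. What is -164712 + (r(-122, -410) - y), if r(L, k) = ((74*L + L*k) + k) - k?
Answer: -105184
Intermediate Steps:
r(L, k) = 74*L + L*k (r(L, k) = (k + 74*L + L*k) - k = 74*L + L*k)
y = -18536 (y = -18753 + 217 = -18536)
-164712 + (r(-122, -410) - y) = -164712 + (-122*(74 - 410) - 1*(-18536)) = -164712 + (-122*(-336) + 18536) = -164712 + (40992 + 18536) = -164712 + 59528 = -105184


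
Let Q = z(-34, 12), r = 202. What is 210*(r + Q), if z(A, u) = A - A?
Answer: 42420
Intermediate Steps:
z(A, u) = 0
Q = 0
210*(r + Q) = 210*(202 + 0) = 210*202 = 42420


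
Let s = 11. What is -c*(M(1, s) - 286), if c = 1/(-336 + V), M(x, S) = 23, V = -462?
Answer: -263/798 ≈ -0.32957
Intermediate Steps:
c = -1/798 (c = 1/(-336 - 462) = 1/(-798) = -1/798 ≈ -0.0012531)
-c*(M(1, s) - 286) = -(-1)*(23 - 286)/798 = -(-1)*(-263)/798 = -1*263/798 = -263/798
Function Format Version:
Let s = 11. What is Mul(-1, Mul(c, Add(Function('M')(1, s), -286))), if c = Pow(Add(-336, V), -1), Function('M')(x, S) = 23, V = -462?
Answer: Rational(-263, 798) ≈ -0.32957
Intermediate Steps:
c = Rational(-1, 798) (c = Pow(Add(-336, -462), -1) = Pow(-798, -1) = Rational(-1, 798) ≈ -0.0012531)
Mul(-1, Mul(c, Add(Function('M')(1, s), -286))) = Mul(-1, Mul(Rational(-1, 798), Add(23, -286))) = Mul(-1, Mul(Rational(-1, 798), -263)) = Mul(-1, Rational(263, 798)) = Rational(-263, 798)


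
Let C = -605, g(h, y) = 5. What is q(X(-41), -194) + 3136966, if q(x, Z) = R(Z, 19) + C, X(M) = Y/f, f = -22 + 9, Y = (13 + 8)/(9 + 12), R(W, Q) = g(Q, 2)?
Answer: 3136366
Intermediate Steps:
R(W, Q) = 5
Y = 1 (Y = 21/21 = 21*(1/21) = 1)
f = -13
X(M) = -1/13 (X(M) = 1/(-13) = 1*(-1/13) = -1/13)
q(x, Z) = -600 (q(x, Z) = 5 - 605 = -600)
q(X(-41), -194) + 3136966 = -600 + 3136966 = 3136366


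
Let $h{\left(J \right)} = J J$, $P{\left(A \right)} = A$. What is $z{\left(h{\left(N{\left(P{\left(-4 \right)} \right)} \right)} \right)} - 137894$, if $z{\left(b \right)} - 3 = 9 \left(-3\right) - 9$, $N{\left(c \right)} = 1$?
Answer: $-137927$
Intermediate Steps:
$h{\left(J \right)} = J^{2}$
$z{\left(b \right)} = -33$ ($z{\left(b \right)} = 3 + \left(9 \left(-3\right) - 9\right) = 3 - 36 = -33$)
$z{\left(h{\left(N{\left(P{\left(-4 \right)} \right)} \right)} \right)} - 137894 = -33 - 137894 = -137927$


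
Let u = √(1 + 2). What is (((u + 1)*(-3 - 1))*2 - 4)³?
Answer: -8640 - 4992*√3 ≈ -17286.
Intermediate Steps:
u = √3 ≈ 1.7320
(((u + 1)*(-3 - 1))*2 - 4)³ = (((√3 + 1)*(-3 - 1))*2 - 4)³ = (((1 + √3)*(-4))*2 - 4)³ = ((-4 - 4*√3)*2 - 4)³ = ((-8 - 8*√3) - 4)³ = (-12 - 8*√3)³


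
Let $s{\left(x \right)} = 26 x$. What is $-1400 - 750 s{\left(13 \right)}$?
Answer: $-254900$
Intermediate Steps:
$-1400 - 750 s{\left(13 \right)} = -1400 - 750 \cdot 26 \cdot 13 = -1400 - 253500 = -254900$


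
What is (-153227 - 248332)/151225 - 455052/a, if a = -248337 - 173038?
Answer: -4015667397/2548897375 ≈ -1.5755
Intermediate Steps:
a = -421375
(-153227 - 248332)/151225 - 455052/a = (-153227 - 248332)/151225 - 455052/(-421375) = -401559*1/151225 - 455052*(-1/421375) = -401559/151225 + 455052/421375 = -4015667397/2548897375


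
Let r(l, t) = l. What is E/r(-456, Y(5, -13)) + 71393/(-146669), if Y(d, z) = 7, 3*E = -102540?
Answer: 1245147803/16720266 ≈ 74.469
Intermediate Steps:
E = -34180 (E = (⅓)*(-102540) = -34180)
E/r(-456, Y(5, -13)) + 71393/(-146669) = -34180/(-456) + 71393/(-146669) = -34180*(-1/456) + 71393*(-1/146669) = 8545/114 - 71393/146669 = 1245147803/16720266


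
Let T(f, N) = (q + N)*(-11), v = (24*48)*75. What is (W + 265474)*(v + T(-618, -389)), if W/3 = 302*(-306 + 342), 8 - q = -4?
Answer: 26991155230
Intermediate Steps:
q = 12 (q = 8 - 1*(-4) = 8 + 4 = 12)
v = 86400 (v = 1152*75 = 86400)
T(f, N) = -132 - 11*N (T(f, N) = (12 + N)*(-11) = -132 - 11*N)
W = 32616 (W = 3*(302*(-306 + 342)) = 3*(302*36) = 3*10872 = 32616)
(W + 265474)*(v + T(-618, -389)) = (32616 + 265474)*(86400 + (-132 - 11*(-389))) = 298090*(86400 + (-132 + 4279)) = 298090*(86400 + 4147) = 298090*90547 = 26991155230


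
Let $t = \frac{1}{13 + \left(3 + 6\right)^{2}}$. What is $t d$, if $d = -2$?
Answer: $- \frac{1}{47} \approx -0.021277$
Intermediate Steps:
$t = \frac{1}{94}$ ($t = \frac{1}{13 + 9^{2}} = \frac{1}{13 + 81} = \frac{1}{94} \approx 0.010638$)
$t d = \frac{1}{94} \left(-2\right) = - \frac{1}{47}$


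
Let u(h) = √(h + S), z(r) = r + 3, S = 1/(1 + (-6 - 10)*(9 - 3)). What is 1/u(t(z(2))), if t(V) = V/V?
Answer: √8930/94 ≈ 1.0053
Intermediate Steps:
S = -1/95 (S = 1/(1 - 16*6) = 1/(1 - 96) = 1/(-95) = -1/95 ≈ -0.010526)
z(r) = 3 + r
t(V) = 1
u(h) = √(-1/95 + h) (u(h) = √(h - 1/95) = √(-1/95 + h))
1/u(t(z(2))) = 1/(√(-95 + 9025*1)/95) = 1/(√(-95 + 9025)/95) = 1/(√8930/95) = √8930/94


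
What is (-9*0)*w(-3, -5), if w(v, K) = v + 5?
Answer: 0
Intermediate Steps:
w(v, K) = 5 + v
(-9*0)*w(-3, -5) = (-9*0)*(5 - 3) = 0*2 = 0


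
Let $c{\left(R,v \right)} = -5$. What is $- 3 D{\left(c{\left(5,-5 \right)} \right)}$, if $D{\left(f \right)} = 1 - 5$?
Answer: $12$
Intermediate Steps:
$D{\left(f \right)} = -4$
$- 3 D{\left(c{\left(5,-5 \right)} \right)} = \left(-3\right) \left(-4\right) = 12$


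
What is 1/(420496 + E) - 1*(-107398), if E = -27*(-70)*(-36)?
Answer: 37853069489/352456 ≈ 1.0740e+5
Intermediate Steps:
E = -68040 (E = 1890*(-36) = -68040)
1/(420496 + E) - 1*(-107398) = 1/(420496 - 68040) - 1*(-107398) = 1/352456 + 107398 = 37853069489/352456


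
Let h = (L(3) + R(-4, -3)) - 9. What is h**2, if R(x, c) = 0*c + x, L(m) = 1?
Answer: 144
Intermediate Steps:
R(x, c) = x (R(x, c) = 0 + x = x)
h = -12 (h = (1 - 4) - 9 = -3 - 9 = -12)
h**2 = (-12)**2 = 144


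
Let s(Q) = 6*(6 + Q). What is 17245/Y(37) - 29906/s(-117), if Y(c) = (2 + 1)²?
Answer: 653018/333 ≈ 1961.0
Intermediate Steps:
s(Q) = 36 + 6*Q
Y(c) = 9 (Y(c) = 3² = 9)
17245/Y(37) - 29906/s(-117) = 17245/9 - 29906/(36 + 6*(-117)) = 17245*(⅑) - 29906/(36 - 702) = 17245/9 - 29906/(-666) = 17245/9 - 29906*(-1/666) = 17245/9 + 14953/333 = 653018/333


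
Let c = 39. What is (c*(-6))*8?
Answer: -1872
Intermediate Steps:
(c*(-6))*8 = (39*(-6))*8 = -234*8 = -1872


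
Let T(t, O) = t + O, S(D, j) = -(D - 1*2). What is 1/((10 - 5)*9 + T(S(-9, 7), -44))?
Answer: 1/12 ≈ 0.083333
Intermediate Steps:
S(D, j) = 2 - D (S(D, j) = -(D - 2) = -(-2 + D) = 2 - D)
T(t, O) = O + t
1/((10 - 5)*9 + T(S(-9, 7), -44)) = 1/((10 - 5)*9 + (-44 + (2 - 1*(-9)))) = 1/(5*9 + (-44 + (2 + 9))) = 1/(45 + (-44 + 11)) = 1/(45 - 33) = 1/12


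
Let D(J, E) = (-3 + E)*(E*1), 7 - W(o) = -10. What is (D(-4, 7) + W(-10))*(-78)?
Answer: -3510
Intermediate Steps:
W(o) = 17 (W(o) = 7 - 1*(-10) = 7 + 10 = 17)
D(J, E) = E*(-3 + E) (D(J, E) = (-3 + E)*E = E*(-3 + E))
(D(-4, 7) + W(-10))*(-78) = (7*(-3 + 7) + 17)*(-78) = (7*4 + 17)*(-78) = (28 + 17)*(-78) = 45*(-78) = -3510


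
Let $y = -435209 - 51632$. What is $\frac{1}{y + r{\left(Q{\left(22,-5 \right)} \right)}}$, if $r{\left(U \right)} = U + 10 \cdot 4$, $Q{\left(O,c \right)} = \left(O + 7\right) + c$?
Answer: $- \frac{1}{486777} \approx -2.0543 \cdot 10^{-6}$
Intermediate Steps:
$y = -486841$
$Q{\left(O,c \right)} = 7 + O + c$ ($Q{\left(O,c \right)} = \left(7 + O\right) + c = 7 + O + c$)
$r{\left(U \right)} = 40 + U$ ($r{\left(U \right)} = U + 40 = 40 + U$)
$\frac{1}{y + r{\left(Q{\left(22,-5 \right)} \right)}} = \frac{1}{-486841 + \left(40 + \left(7 + 22 - 5\right)\right)} = \frac{1}{-486841 + \left(40 + 24\right)} = \frac{1}{-486841 + 64} = \frac{1}{-486777} = - \frac{1}{486777}$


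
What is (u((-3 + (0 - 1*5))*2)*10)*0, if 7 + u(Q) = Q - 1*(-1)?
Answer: 0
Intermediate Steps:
u(Q) = -6 + Q (u(Q) = -7 + (Q - 1*(-1)) = -7 + (Q + 1) = -7 + (1 + Q) = -6 + Q)
(u((-3 + (0 - 1*5))*2)*10)*0 = ((-6 + (-3 + (0 - 1*5))*2)*10)*0 = ((-6 + (-3 + (0 - 5))*2)*10)*0 = ((-6 + (-3 - 5)*2)*10)*0 = ((-6 - 8*2)*10)*0 = ((-6 - 16)*10)*0 = -22*10*0 = -220*0 = 0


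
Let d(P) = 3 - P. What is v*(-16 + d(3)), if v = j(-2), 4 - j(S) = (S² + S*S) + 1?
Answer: 80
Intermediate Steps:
j(S) = 3 - 2*S² (j(S) = 4 - ((S² + S*S) + 1) = 4 - ((S² + S²) + 1) = 4 - (2*S² + 1) = 4 - (1 + 2*S²) = 4 + (-1 - 2*S²) = 3 - 2*S²)
v = -5 (v = 3 - 2*(-2)² = 3 - 2*4 = 3 - 8 = -5)
v*(-16 + d(3)) = -5*(-16 + (3 - 1*3)) = -5*(-16 + (3 - 3)) = -5*(-16 + 0) = -5*(-16) = 80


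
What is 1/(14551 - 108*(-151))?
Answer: 1/30859 ≈ 3.2405e-5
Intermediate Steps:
1/(14551 - 108*(-151)) = 1/(14551 + 16308) = 1/30859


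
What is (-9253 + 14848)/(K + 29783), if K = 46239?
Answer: 5595/76022 ≈ 0.073597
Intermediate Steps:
(-9253 + 14848)/(K + 29783) = (-9253 + 14848)/(46239 + 29783) = 5595/76022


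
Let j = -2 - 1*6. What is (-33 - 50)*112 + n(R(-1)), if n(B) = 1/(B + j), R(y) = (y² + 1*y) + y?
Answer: -83665/9 ≈ -9296.1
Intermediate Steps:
j = -8 (j = -2 - 6 = -8)
R(y) = y² + 2*y (R(y) = (y² + y) + y = (y + y²) + y = y² + 2*y)
n(B) = 1/(-8 + B) (n(B) = 1/(B - 8) = 1/(-8 + B))
(-33 - 50)*112 + n(R(-1)) = (-33 - 50)*112 + 1/(-8 - (2 - 1)) = -83*112 + 1/(-8 - 1*1) = -9296 + 1/(-8 - 1) = -9296 + 1/(-9) = -9296 - ⅑ = -83665/9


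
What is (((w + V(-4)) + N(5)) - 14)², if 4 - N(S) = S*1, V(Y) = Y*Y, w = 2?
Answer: 9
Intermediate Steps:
V(Y) = Y²
N(S) = 4 - S
(((w + V(-4)) + N(5)) - 14)² = (((2 + (-4)²) + (4 - 1*5)) - 14)² = (((2 + 16) + (4 - 5)) - 14)² = ((18 - 1) - 14)² = (17 - 14)² = 3² = 9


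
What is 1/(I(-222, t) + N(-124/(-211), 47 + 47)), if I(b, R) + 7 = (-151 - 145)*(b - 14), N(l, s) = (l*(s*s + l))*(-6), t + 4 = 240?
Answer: 44521/1722544449 ≈ 2.5846e-5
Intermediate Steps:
t = 236 (t = -4 + 240 = 236)
N(l, s) = -6*l*(l + s**2) (N(l, s) = (l*(s**2 + l))*(-6) = (l*(l + s**2))*(-6) = -6*l*(l + s**2))
I(b, R) = 4137 - 296*b (I(b, R) = -7 + (-151 - 145)*(b - 14) = -7 - 296*(-14 + b) = -7 + (4144 - 296*b) = 4137 - 296*b)
1/(I(-222, t) + N(-124/(-211), 47 + 47)) = 1/((4137 - 296*(-222)) - 6*(-124/(-211))*(-124/(-211) + (47 + 47)**2)) = 1/((4137 + 65712) - 6*(-124*(-1/211))*(-124*(-1/211) + 94**2)) = 1/(69849 - 6*124/211*(124/211 + 8836)) = 1/(69849 - 6*124/211*1864520/211) = 1/(69849 - 1387202880/44521) = 1/(1722544449/44521) = 44521/1722544449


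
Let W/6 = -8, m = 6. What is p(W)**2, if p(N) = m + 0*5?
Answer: 36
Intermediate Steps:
W = -48 (W = 6*(-8) = -48)
p(N) = 6 (p(N) = 6 + 0*5 = 6 + 0 = 6)
p(W)**2 = 6**2 = 36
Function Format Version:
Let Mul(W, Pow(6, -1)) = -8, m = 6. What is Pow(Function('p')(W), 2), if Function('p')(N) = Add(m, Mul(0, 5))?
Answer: 36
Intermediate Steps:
W = -48 (W = Mul(6, -8) = -48)
Function('p')(N) = 6 (Function('p')(N) = Add(6, Mul(0, 5)) = Add(6, 0) = 6)
Pow(Function('p')(W), 2) = Pow(6, 2) = 36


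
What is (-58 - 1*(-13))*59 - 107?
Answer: -2762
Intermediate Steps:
(-58 - 1*(-13))*59 - 107 = (-58 + 13)*59 - 107 = -45*59 - 107 = -2655 - 107 = -2762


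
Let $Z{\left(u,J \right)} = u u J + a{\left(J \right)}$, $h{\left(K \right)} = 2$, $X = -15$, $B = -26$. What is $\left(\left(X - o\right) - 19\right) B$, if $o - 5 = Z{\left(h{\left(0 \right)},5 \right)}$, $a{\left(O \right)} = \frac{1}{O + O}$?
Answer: $\frac{7683}{5} \approx 1536.6$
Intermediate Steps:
$a{\left(O \right)} = \frac{1}{2 O}$
$Z{\left(u,J \right)} = \frac{1}{2 J} + J u^{2}$ ($Z{\left(u,J \right)} = u u J + \frac{1}{2 J} = u^{2} J + \frac{1}{2 J} = J u^{2} + \frac{1}{2 J} = \frac{1}{2 J} + J u^{2}$)
$o = \frac{251}{10}$ ($o = 5 + \left(\frac{1}{2 \cdot 5} + 5 \cdot 2^{2}\right) = 5 + \left(\frac{1}{2} \cdot \frac{1}{5} + 5 \cdot 4\right) = 5 + \left(\frac{1}{10} + 20\right) = 5 + \frac{201}{10} = \frac{251}{10} \approx 25.1$)
$\left(\left(X - o\right) - 19\right) B = \left(\left(-15 - \frac{251}{10}\right) - 19\right) \left(-26\right) = \left(- \frac{401}{10} - 19\right) \left(-26\right) = \left(- \frac{591}{10}\right) \left(-26\right) = \frac{7683}{5}$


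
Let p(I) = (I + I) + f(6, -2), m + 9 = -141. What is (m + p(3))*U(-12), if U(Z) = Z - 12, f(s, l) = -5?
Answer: 3576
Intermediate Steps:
m = -150 (m = -9 - 141 = -150)
U(Z) = -12 + Z
p(I) = -5 + 2*I (p(I) = (I + I) - 5 = 2*I - 5 = -5 + 2*I)
(m + p(3))*U(-12) = (-150 + (-5 + 2*3))*(-12 - 12) = (-150 + (-5 + 6))*(-24) = (-150 + 1)*(-24) = -149*(-24) = 3576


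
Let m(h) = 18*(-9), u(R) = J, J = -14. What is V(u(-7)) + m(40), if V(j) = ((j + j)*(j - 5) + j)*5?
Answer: 2428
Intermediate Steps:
u(R) = -14
m(h) = -162
V(j) = 5*j + 10*j*(-5 + j) (V(j) = ((2*j)*(-5 + j) + j)*5 = (2*j*(-5 + j) + j)*5 = (j + 2*j*(-5 + j))*5 = 5*j + 10*j*(-5 + j))
V(u(-7)) + m(40) = 5*(-14)*(-9 + 2*(-14)) - 162 = 5*(-14)*(-9 - 28) - 162 = 5*(-14)*(-37) - 162 = 2590 - 162 = 2428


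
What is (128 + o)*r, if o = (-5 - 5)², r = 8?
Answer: 1824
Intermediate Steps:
o = 100 (o = (-10)² = 100)
(128 + o)*r = (128 + 100)*8 = 228*8 = 1824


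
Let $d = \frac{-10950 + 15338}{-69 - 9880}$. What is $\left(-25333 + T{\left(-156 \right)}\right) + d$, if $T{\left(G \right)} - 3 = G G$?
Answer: $- \frac{9893694}{9949} \approx -994.44$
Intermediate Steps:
$d = - \frac{4388}{9949}$ ($d = \frac{4388}{-9949} = 4388 \left(- \frac{1}{9949}\right) = - \frac{4388}{9949} \approx -0.44105$)
$T{\left(G \right)} = 3 + G^{2}$ ($T{\left(G \right)} = 3 + G G = 3 + G^{2}$)
$\left(-25333 + T{\left(-156 \right)}\right) + d = \left(-25333 + \left(3 + \left(-156\right)^{2}\right)\right) - \frac{4388}{9949} = \left(-25333 + \left(3 + 24336\right)\right) - \frac{4388}{9949} = \left(-25333 + 24339\right) - \frac{4388}{9949} = -994 - \frac{4388}{9949} = - \frac{9893694}{9949}$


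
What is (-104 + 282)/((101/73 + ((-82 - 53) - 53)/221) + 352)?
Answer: 2871674/5687413 ≈ 0.50492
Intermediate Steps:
(-104 + 282)/((101/73 + ((-82 - 53) - 53)/221) + 352) = 178/((101*(1/73) + (-135 - 53)*(1/221)) + 352) = 178/((101/73 - 188*1/221) + 352) = 178/((101/73 - 188/221) + 352) = 178/(8597/16133 + 352) = 178/(5687413/16133) = 178*(16133/5687413) = 2871674/5687413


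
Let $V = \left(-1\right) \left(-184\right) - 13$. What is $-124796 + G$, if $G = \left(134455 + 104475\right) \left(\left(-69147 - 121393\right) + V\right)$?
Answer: $-45484989966$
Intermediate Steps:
$V = 171$ ($V = 184 - 13 = 171$)
$G = -45484865170$ ($G = \left(134455 + 104475\right) \left(\left(-69147 - 121393\right) + 171\right) = 238930 \left(\left(-69147 - 121393\right) + 171\right) = 238930 \left(-190540 + 171\right) = 238930 \left(-190369\right) = -45484865170$)
$-124796 + G = -124796 - 45484865170 = -45484989966$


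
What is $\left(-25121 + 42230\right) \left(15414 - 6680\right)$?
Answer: $149430006$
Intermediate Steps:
$\left(-25121 + 42230\right) \left(15414 - 6680\right) = 17109 \cdot 8734 = 149430006$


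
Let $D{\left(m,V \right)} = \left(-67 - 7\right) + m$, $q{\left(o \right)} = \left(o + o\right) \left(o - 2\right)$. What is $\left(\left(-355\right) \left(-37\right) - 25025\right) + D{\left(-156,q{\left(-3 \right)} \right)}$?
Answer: $-12120$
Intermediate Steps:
$q{\left(o \right)} = 2 o \left(-2 + o\right)$
$D{\left(m,V \right)} = -74 + m$
$\left(\left(-355\right) \left(-37\right) - 25025\right) + D{\left(-156,q{\left(-3 \right)} \right)} = \left(\left(-355\right) \left(-37\right) - 25025\right) - 230 = \left(13135 - 25025\right) - 230 = -11890 - 230 = -12120$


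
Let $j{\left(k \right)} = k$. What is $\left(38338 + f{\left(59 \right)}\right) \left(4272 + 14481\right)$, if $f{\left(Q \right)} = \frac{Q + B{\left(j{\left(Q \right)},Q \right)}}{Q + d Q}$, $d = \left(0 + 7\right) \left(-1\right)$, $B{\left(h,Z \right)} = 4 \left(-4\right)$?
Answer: $\frac{84836127859}{118} \approx 7.1895 \cdot 10^{8}$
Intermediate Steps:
$B{\left(h,Z \right)} = -16$
$d = -7$ ($d = 7 \left(-1\right) = -7$)
$f{\left(Q \right)} = - \frac{-16 + Q}{6 Q}$ ($f{\left(Q \right)} = \frac{Q - 16}{Q - 7 Q} = \frac{-16 + Q}{\left(-6\right) Q} = \left(-16 + Q\right) \left(- \frac{1}{6 Q}\right) = - \frac{-16 + Q}{6 Q}$)
$\left(38338 + f{\left(59 \right)}\right) \left(4272 + 14481\right) = \left(38338 + \frac{16 - 59}{6 \cdot 59}\right) \left(4272 + 14481\right) = \left(38338 + \frac{1}{6} \cdot \frac{1}{59} \left(16 - 59\right)\right) 18753 = \left(38338 + \frac{1}{6} \cdot \frac{1}{59} \left(-43\right)\right) 18753 = \left(38338 - \frac{43}{354}\right) 18753 = \frac{13571609}{354} \cdot 18753 = \frac{84836127859}{118}$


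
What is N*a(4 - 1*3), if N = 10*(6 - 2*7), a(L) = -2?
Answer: 160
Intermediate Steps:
N = -80 (N = 10*(6 - 14) = 10*(-8) = -80)
N*a(4 - 1*3) = -80*(-2) = 160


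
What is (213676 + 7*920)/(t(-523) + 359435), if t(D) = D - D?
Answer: 220116/359435 ≈ 0.61239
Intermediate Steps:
t(D) = 0
(213676 + 7*920)/(t(-523) + 359435) = (213676 + 7*920)/(0 + 359435) = (213676 + 6440)/359435 = 220116*(1/359435) = 220116/359435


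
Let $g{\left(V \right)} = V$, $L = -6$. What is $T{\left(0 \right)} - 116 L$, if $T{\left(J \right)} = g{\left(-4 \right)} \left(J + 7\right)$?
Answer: $668$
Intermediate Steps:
$T{\left(J \right)} = -28 - 4 J$ ($T{\left(J \right)} = - 4 \left(J + 7\right) = - 4 \left(7 + J\right) = -28 - 4 J$)
$T{\left(0 \right)} - 116 L = \left(-28 - 0\right) - -696 = \left(-28 + 0\right) + 696 = -28 + 696 = 668$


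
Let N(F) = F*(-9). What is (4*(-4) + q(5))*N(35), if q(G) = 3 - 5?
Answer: 5670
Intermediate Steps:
N(F) = -9*F
q(G) = -2
(4*(-4) + q(5))*N(35) = (4*(-4) - 2)*(-9*35) = (-16 - 2)*(-315) = -18*(-315) = 5670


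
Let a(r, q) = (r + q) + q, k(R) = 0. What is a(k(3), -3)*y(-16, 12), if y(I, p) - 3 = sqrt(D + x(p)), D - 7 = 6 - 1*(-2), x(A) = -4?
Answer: -18 - 6*sqrt(11) ≈ -37.900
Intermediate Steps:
D = 15 (D = 7 + (6 - 1*(-2)) = 7 + (6 + 2) = 7 + 8 = 15)
y(I, p) = 3 + sqrt(11) (y(I, p) = 3 + sqrt(15 - 4) = 3 + sqrt(11))
a(r, q) = r + 2*q (a(r, q) = (q + r) + q = r + 2*q)
a(k(3), -3)*y(-16, 12) = (0 + 2*(-3))*(3 + sqrt(11)) = (0 - 6)*(3 + sqrt(11)) = -6*(3 + sqrt(11)) = -18 - 6*sqrt(11)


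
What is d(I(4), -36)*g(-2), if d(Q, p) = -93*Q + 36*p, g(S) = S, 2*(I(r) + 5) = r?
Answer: 2034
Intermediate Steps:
I(r) = -5 + r/2
d(I(4), -36)*g(-2) = (-93*(-5 + (½)*4) + 36*(-36))*(-2) = (-93*(-5 + 2) - 1296)*(-2) = (-93*(-3) - 1296)*(-2) = (279 - 1296)*(-2) = -1017*(-2) = 2034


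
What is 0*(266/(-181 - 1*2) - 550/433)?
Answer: 0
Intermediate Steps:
0*(266/(-181 - 1*2) - 550/433) = 0*(266/(-181 - 2) - 550*1/433) = 0*(266/(-183) - 550/433) = 0*(266*(-1/183) - 550/433) = 0*(-266/183 - 550/433) = 0*(-215828/79239) = 0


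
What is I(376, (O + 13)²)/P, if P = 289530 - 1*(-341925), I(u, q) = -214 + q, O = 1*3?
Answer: 14/210485 ≈ 6.6513e-5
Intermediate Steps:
O = 3
P = 631455 (P = 289530 + 341925 = 631455)
I(376, (O + 13)²)/P = (-214 + (3 + 13)²)/631455 = (-214 + 16²)*(1/631455) = (-214 + 256)*(1/631455) = 42*(1/631455) = 14/210485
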